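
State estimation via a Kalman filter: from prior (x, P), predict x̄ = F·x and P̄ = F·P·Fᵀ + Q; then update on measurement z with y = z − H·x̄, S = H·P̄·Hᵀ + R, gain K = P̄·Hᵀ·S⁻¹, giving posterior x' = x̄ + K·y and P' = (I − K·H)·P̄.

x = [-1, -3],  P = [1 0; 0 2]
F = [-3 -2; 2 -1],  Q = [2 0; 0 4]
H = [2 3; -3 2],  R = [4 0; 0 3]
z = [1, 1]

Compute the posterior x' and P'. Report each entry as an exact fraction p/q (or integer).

x̄ = F·x = [9, 1]
P̄ = F·P·Fᵀ + Q = [19 -2; -2 10]
y = z − H·x̄ = [-20, 26]
S = H·P̄·Hᵀ + R = [146 -44; -44 238]
K = P̄·Hᵀ·S⁻¹ = [1233/8203 -3749/16406; 141/631 95/631]
x' = x̄ + K·y = [430/8203, 281/631]
P' = (I − K·H)·P̄ = [4113/16406 21/631; 21/631 174/631]

x' = [430/8203, 281/631]
P' = [4113/16406 21/631; 21/631 174/631]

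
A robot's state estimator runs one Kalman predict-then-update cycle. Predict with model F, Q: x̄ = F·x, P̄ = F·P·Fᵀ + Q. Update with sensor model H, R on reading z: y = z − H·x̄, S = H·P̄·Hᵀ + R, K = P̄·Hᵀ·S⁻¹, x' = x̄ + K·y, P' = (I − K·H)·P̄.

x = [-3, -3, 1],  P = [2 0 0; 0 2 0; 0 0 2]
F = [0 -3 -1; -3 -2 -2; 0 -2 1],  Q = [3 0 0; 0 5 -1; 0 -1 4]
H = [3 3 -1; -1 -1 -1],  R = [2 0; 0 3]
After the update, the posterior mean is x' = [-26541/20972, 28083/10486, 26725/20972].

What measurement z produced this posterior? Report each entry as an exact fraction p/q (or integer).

z = [3, -2]

x̄ = F·x = [8, 13, 7]
P̄ = F·P·Fᵀ + Q = [23 16 10; 16 39 3; 10 3 14]
S = H·P̄·Hᵀ + R = [784 -294; -294 137]
K = P̄·Hᵀ·S⁻¹ = [253/20972 -71/214; 2571/10486 11/107; -4513/20972 -141/214]
x' − x̄ = [-194317/20972, -108235/10486, -120079/20972] = K·y
y = (KᵀK)⁻¹·Kᵀ·(x' − x̄) = [-53, 26]
z = y + H·x̄ = [-53, 26] + [56, -28] = [3, -2]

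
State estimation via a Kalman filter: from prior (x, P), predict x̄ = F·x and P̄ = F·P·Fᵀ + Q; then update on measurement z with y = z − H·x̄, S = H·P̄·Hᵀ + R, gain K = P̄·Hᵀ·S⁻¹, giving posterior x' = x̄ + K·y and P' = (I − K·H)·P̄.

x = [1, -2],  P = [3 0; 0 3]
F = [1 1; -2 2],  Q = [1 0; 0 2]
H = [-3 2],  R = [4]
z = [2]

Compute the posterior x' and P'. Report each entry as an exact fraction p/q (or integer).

x' = [-134/57, -454/171]
P' = [84/19 364/57; 364/57 1742/171]

x̄ = F·x = [-1, -6]
P̄ = F·P·Fᵀ + Q = [7 0; 0 26]
y = z − H·x̄ = [11]
S = H·P̄·Hᵀ + R = [171]
K = P̄·Hᵀ·S⁻¹ = [-7/57; 52/171]
x' = x̄ + K·y = [-134/57, -454/171]
P' = (I − K·H)·P̄ = [84/19 364/57; 364/57 1742/171]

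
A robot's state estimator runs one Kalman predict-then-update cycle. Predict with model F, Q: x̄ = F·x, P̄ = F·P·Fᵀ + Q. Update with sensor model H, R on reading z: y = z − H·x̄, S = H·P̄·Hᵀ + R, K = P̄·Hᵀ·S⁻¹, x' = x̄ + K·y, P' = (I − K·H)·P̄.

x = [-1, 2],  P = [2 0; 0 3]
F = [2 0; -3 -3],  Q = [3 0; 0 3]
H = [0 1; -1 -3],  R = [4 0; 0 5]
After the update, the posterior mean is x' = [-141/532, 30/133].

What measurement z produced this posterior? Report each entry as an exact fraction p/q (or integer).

z = [-3, -2]

x̄ = F·x = [-2, -3]
P̄ = F·P·Fᵀ + Q = [11 -12; -12 48]
S = H·P̄·Hᵀ + R = [52 -132; -132 376]
K = P̄·Hᵀ·S⁻¹ = [-303/532 -71/532; 39/133 -33/133]
x' − x̄ = [923/532, 429/133] = K·y
y = (KᵀK)⁻¹·Kᵀ·(x' − x̄) = [0, -13]
z = y + H·x̄ = [0, -13] + [-3, 11] = [-3, -2]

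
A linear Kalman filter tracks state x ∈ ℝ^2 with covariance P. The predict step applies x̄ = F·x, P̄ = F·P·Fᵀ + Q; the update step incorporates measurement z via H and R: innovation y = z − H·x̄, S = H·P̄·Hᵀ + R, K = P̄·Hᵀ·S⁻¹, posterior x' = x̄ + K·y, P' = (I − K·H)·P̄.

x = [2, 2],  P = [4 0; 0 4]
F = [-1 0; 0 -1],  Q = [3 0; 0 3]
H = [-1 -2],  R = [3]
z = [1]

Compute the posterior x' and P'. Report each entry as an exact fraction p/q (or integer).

x̄ = F·x = [-2, -2]
P̄ = F·P·Fᵀ + Q = [7 0; 0 7]
y = z − H·x̄ = [-5]
S = H·P̄·Hᵀ + R = [38]
K = P̄·Hᵀ·S⁻¹ = [-7/38; -7/19]
x' = x̄ + K·y = [-41/38, -3/19]
P' = (I − K·H)·P̄ = [217/38 -49/19; -49/19 35/19]

x' = [-41/38, -3/19]
P' = [217/38 -49/19; -49/19 35/19]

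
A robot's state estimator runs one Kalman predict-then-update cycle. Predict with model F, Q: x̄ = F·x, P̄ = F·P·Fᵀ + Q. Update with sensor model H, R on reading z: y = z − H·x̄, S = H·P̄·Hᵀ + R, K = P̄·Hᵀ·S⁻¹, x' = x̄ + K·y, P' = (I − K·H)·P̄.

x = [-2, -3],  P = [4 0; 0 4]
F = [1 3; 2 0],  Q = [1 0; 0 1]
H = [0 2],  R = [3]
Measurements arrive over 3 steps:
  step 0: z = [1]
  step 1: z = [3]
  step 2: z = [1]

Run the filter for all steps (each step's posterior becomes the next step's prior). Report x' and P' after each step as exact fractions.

step 0: x' = [-637/71, 22/71], P' = [2655/71 24/71; 24/71 51/71]
step 1: x' = [7141/3907, 5484/3907], P' = [339239/42977 16362/42977; 16362/42977 32073/42977]
step 2: x' = [24790537/5728663, 3271172/5728663], P' = [46370355/5728663 2329950/5728663; 2329950/5728663 4199799/5728663]

step 0: x̄ = F·x = [-11, -4]
step 0: P̄ = F·P·Fᵀ + Q = [41 8; 8 17]
step 0: y = z − H·x̄ = [9]
step 0: S = H·P̄·Hᵀ + R = [71]
step 0: K = P̄·Hᵀ·S⁻¹ = [16/71; 34/71]
step 0: x' = x̄ + K·y = [-637/71, 22/71]
step 0: P' = (I − K·H)·P̄ = [2655/71 24/71; 24/71 51/71]
step 1: x̄ = F·x = [-571/71, -1274/71]
step 1: P̄ = F·P·Fᵀ + Q = [3329/71 5454/71; 5454/71 10691/71]
step 1: y = z − H·x̄ = [2761/71]
step 1: S = H·P̄·Hᵀ + R = [42977/71]
step 1: K = P̄·Hᵀ·S⁻¹ = [10908/42977; 21382/42977]
step 1: x' = x̄ + K·y = [7141/3907, 5484/3907]
step 1: P' = (I − K·H)·P̄ = [339239/42977 16362/42977; 16362/42977 32073/42977]
step 2: x̄ = F·x = [23593/3907, 14282/3907]
step 2: P̄ = F·P·Fᵀ + Q = [769045/42977 776650/42977; 776650/42977 1399933/42977]
step 2: y = z − H·x̄ = [-24657/3907]
step 2: S = H·P̄·Hᵀ + R = [5728663/42977]
step 2: K = P̄·Hᵀ·S⁻¹ = [1553300/5728663; 2799866/5728663]
step 2: x' = x̄ + K·y = [24790537/5728663, 3271172/5728663]
step 2: P' = (I − K·H)·P̄ = [46370355/5728663 2329950/5728663; 2329950/5728663 4199799/5728663]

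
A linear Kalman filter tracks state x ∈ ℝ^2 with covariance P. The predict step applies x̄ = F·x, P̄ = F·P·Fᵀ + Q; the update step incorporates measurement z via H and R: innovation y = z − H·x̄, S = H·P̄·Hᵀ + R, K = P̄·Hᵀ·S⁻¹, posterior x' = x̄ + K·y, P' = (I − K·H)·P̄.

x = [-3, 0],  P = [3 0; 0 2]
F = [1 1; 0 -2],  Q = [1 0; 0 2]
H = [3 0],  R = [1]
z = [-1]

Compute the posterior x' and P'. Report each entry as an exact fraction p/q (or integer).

x' = [-21/55, -96/55]
P' = [6/55 -4/55; -4/55 406/55]

x̄ = F·x = [-3, 0]
P̄ = F·P·Fᵀ + Q = [6 -4; -4 10]
y = z − H·x̄ = [8]
S = H·P̄·Hᵀ + R = [55]
K = P̄·Hᵀ·S⁻¹ = [18/55; -12/55]
x' = x̄ + K·y = [-21/55, -96/55]
P' = (I − K·H)·P̄ = [6/55 -4/55; -4/55 406/55]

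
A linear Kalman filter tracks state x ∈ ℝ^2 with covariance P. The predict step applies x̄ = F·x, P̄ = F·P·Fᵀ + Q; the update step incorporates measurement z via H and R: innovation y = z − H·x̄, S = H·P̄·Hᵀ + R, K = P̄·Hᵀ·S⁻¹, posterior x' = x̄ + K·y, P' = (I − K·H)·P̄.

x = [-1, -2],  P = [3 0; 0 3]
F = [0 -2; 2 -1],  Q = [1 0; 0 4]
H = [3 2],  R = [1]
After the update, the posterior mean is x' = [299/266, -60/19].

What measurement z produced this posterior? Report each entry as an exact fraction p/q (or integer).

z = [-3]

x̄ = F·x = [4, 0]
P̄ = F·P·Fᵀ + Q = [13 6; 6 19]
S = H·P̄·Hᵀ + R = [266]
K = P̄·Hᵀ·S⁻¹ = [51/266; 4/19]
x' − x̄ = [-765/266, -60/19] = K·y
y = (KᵀK)⁻¹·Kᵀ·(x' − x̄) = [-15]
z = y + H·x̄ = [-15] + [12] = [-3]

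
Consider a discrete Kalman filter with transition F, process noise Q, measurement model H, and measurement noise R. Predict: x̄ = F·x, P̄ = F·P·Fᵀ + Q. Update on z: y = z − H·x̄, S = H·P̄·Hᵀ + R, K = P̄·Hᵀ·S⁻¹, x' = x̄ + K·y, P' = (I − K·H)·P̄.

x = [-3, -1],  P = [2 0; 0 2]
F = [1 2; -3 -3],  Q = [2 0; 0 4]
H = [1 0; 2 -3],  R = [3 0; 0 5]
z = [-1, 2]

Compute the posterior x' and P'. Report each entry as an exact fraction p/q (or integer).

x̄ = F·x = [-5, 12]
P̄ = F·P·Fᵀ + Q = [12 -18; -18 40]
y = z − H·x̄ = [4, 48]
S = H·P̄·Hᵀ + R = [15 78; 78 629]
K = P̄·Hᵀ·S⁻¹ = [488/1117 78/1117; 282/1117 -312/1117]
x' = x̄ + K·y = [111/1117, -444/1117]
P' = (I − K·H)·P̄ = [1464/1117 846/1117; 846/1117 1084/1117]

x' = [111/1117, -444/1117]
P' = [1464/1117 846/1117; 846/1117 1084/1117]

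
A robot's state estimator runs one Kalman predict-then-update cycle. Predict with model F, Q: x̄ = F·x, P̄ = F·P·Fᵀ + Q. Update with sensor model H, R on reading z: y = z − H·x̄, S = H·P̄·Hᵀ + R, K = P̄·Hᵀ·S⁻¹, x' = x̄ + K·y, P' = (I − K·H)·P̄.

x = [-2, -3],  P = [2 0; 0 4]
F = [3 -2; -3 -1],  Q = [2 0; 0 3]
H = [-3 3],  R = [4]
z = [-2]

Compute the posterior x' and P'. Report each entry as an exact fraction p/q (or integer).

x̄ = F·x = [0, 9]
P̄ = F·P·Fᵀ + Q = [36 -10; -10 25]
y = z − H·x̄ = [-29]
S = H·P̄·Hᵀ + R = [733]
K = P̄·Hᵀ·S⁻¹ = [-138/733; 105/733]
x' = x̄ + K·y = [4002/733, 3552/733]
P' = (I − K·H)·P̄ = [7344/733 7160/733; 7160/733 7300/733]

x' = [4002/733, 3552/733]
P' = [7344/733 7160/733; 7160/733 7300/733]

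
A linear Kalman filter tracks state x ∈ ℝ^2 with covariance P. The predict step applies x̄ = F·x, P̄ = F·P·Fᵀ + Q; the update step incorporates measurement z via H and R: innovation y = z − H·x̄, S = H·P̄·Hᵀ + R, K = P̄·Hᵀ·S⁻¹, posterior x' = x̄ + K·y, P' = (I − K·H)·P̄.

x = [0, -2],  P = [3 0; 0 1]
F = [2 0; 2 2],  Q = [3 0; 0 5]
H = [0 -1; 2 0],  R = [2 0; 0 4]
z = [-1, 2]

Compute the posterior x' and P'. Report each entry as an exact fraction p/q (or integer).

x̄ = F·x = [0, -4]
P̄ = F·P·Fᵀ + Q = [15 12; 12 21]
y = z − H·x̄ = [-5, 2]
S = H·P̄·Hᵀ + R = [23 -24; -24 64]
K = P̄·Hᵀ·S⁻¹ = [-3/56 201/448; -6/7 3/56]
x' = x̄ + K·y = [261/224, 11/28]
P' = (I − K·H)·P̄ = [201/224 3/28; 3/28 12/7]

x' = [261/224, 11/28]
P' = [201/224 3/28; 3/28 12/7]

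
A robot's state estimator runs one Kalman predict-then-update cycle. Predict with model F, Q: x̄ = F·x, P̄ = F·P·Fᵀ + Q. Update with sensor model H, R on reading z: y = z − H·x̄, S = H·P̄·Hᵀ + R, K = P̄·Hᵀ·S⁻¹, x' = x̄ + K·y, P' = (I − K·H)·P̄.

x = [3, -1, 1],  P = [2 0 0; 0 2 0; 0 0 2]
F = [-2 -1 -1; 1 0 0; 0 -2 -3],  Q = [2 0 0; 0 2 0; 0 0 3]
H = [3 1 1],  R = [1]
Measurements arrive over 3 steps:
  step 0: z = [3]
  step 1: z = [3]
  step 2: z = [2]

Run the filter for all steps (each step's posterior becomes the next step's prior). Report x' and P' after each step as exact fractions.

step 0: x' = [-66/49, 109/49, 925/196], P' = [110/49 -100/49 -218/49; -100/49 180/49 118/49; -218/49 118/49 2203/196]
step 1: x' = [-8645/11502, 8392/5751, 63736/17253], P' = [5251/3834 -1364/1917 -18974/5751; -1364/1917 3968/1917 824/5751; -18974/5751 824/5751 358141/34506]
step 2: x' = [-2214791/2975565, 3660098/2975565, 2872254/991855], P' = [7881829/5951130 -1992031/2975565 -6345731/1983710; -1992031/2975565 2029216/991855 33764/991855; -6345731/1983710 33764/991855 20179577/1983710]

step 0: x̄ = F·x = [-6, 3, -1]
step 0: P̄ = F·P·Fᵀ + Q = [14 -4 10; -4 4 0; 10 0 29]
step 0: y = z − H·x̄ = [19]
step 0: S = H·P̄·Hᵀ + R = [196]
step 0: K = P̄·Hᵀ·S⁻¹ = [12/49; -2/49; 59/196]
step 0: x' = x̄ + K·y = [-66/49, 109/49, 925/196]
step 0: P' = (I − K·H)·P̄ = [110/49 -100/49 -218/49; -100/49 180/49 118/49; -218/49 118/49 2203/196]
step 1: x̄ = F·x = [-17/4, -66/49, -521/28]
step 1: P̄ = F·P·Fᵀ + Q = [19/4 2 73/4; 2 208/49 122/7; 73/4 122/7 591/4]
step 1: y = z − H·x̄ = [3499/98]
step 1: S = H·P̄·Hᵀ + R = [17253/49]
step 1: K = P̄·Hᵀ·S⁻¹ = [1127/11502; 452/5751; 21553/34506]
step 1: x' = x̄ + K·y = [-8645/11502, 8392/5751, 63736/17253]
step 1: P' = (I − K·H)·P̄ = [5251/3834 -1364/1917 -18974/5751; -1364/1917 3968/1917 824/5751; -18974/5751 824/5751 358141/34506]
step 2: x̄ = F·x = [-887/243, -8645/11502, -26840/1917]
step 2: P̄ = F·P·Fᵀ + Q = [2027/486 103/81 721/54; 103/81 12919/3834 7234/639; 721/54 7234/639 45331/426]
step 2: y = z − H·x̄ = [318643/11502]
step 2: S = H·P̄·Hᵀ + R = [991855/3834]
step 2: K = P̄·Hᵀ·S⁻¹ = [312116/2975565; 70949/991855; 604956/991855]
step 2: x' = x̄ + K·y = [-2214791/2975565, 3660098/2975565, 2872254/991855]
step 2: P' = (I − K·H)·P̄ = [7881829/5951130 -1992031/2975565 -6345731/1983710; -1992031/2975565 2029216/991855 33764/991855; -6345731/1983710 33764/991855 20179577/1983710]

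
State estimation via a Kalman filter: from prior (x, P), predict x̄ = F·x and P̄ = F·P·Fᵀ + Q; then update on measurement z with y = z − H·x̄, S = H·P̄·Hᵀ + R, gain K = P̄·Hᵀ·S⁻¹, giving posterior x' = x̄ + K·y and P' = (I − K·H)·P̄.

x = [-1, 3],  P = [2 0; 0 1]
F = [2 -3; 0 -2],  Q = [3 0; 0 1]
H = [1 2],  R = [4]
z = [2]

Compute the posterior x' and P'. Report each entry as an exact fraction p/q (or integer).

x' = [13/17, -2/17]
P' = [84/17 -26/17; -26/17 21/17]

x̄ = F·x = [-11, -6]
P̄ = F·P·Fᵀ + Q = [20 6; 6 5]
y = z − H·x̄ = [25]
S = H·P̄·Hᵀ + R = [68]
K = P̄·Hᵀ·S⁻¹ = [8/17; 4/17]
x' = x̄ + K·y = [13/17, -2/17]
P' = (I − K·H)·P̄ = [84/17 -26/17; -26/17 21/17]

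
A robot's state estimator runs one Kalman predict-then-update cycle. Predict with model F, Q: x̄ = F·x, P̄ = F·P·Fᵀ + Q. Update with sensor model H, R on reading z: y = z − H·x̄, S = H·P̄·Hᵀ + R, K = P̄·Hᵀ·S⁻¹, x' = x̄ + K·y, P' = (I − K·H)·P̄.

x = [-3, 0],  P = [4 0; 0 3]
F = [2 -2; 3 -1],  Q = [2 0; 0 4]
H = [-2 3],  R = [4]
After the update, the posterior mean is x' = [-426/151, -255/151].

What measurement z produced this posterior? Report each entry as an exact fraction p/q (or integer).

x̄ = F·x = [-6, -9]
P̄ = F·P·Fᵀ + Q = [30 30; 30 43]
S = H·P̄·Hᵀ + R = [151]
K = P̄·Hᵀ·S⁻¹ = [30/151; 69/151]
x' − x̄ = [480/151, 1104/151] = K·y
y = (KᵀK)⁻¹·Kᵀ·(x' − x̄) = [16]
z = y + H·x̄ = [16] + [-15] = [1]

z = [1]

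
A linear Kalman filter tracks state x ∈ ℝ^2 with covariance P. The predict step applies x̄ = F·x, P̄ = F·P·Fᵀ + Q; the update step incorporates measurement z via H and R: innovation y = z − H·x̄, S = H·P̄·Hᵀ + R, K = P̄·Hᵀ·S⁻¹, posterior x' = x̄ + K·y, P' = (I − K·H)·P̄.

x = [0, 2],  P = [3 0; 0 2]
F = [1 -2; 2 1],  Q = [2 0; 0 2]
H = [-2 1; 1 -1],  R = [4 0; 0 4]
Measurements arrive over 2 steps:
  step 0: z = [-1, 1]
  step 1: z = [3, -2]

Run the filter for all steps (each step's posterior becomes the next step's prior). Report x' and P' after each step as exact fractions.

step 0: x' = [-3/28, -103/140], P' = [23/7 31/7; 31/7 271/35]
step 1: x' = [-4953/8776, 3547/2194], P' = [1733/1097 2016/1097; 2016/1097 12796/3291]

step 0: x̄ = F·x = [-4, 2]
step 0: P̄ = F·P·Fᵀ + Q = [13 2; 2 16]
step 0: y = z − H·x̄ = [-11, 7]
step 0: S = H·P̄·Hᵀ + R = [64 -36; -36 29]
step 0: K = P̄·Hᵀ·S⁻¹ = [-15/28 -2/7; -39/140 -29/35]
step 0: x' = x̄ + K·y = [-3/28, -103/140]
step 0: P' = (I − K·H)·P̄ = [23/7 31/7; 31/7 271/35]
step 1: x̄ = F·x = [191/140, -19/20]
step 1: P̄ = F·P·Fᵀ + Q = [649/35 -111/5; -111/5 203/5]
step 1: y = z − H·x̄ = [187/28, -151/35]
step 1: S = H·P̄·Hᵀ + R = [1453/7 -1010/7; -1010/7 3764/35]
step 1: K = P̄·Hᵀ·S⁻¹ = [-725/2194 -283/4388; 175/3291 -1687/3291]
step 1: x' = x̄ + K·y = [-4953/8776, 3547/2194]
step 1: P' = (I − K·H)·P̄ = [1733/1097 2016/1097; 2016/1097 12796/3291]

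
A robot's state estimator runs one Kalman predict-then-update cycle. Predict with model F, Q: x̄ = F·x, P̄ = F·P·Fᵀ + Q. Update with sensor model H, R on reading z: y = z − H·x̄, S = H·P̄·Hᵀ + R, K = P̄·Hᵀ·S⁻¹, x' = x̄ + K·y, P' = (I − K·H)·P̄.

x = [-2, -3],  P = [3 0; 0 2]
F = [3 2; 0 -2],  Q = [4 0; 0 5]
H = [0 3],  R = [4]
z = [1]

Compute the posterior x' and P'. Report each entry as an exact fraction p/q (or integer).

x̄ = F·x = [-12, 6]
P̄ = F·P·Fᵀ + Q = [39 -8; -8 13]
y = z − H·x̄ = [-17]
S = H·P̄·Hᵀ + R = [121]
K = P̄·Hᵀ·S⁻¹ = [-24/121; 39/121]
x' = x̄ + K·y = [-1044/121, 63/121]
P' = (I − K·H)·P̄ = [4143/121 -32/121; -32/121 52/121]

x' = [-1044/121, 63/121]
P' = [4143/121 -32/121; -32/121 52/121]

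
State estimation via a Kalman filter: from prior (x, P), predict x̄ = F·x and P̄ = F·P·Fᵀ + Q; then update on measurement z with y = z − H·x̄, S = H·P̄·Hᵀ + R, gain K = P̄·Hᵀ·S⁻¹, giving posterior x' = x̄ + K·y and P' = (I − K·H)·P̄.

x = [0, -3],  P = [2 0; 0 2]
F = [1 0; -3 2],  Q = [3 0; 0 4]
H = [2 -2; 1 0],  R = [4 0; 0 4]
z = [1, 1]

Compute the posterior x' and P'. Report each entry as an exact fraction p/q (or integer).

x' = [-123/311, -339/311]
P' = [476/311 432/311; 432/311 690/311]

x̄ = F·x = [0, -6]
P̄ = F·P·Fᵀ + Q = [5 -6; -6 30]
y = z − H·x̄ = [-11, 1]
S = H·P̄·Hᵀ + R = [192 22; 22 9]
K = P̄·Hᵀ·S⁻¹ = [22/311 119/311; -129/311 108/311]
x' = x̄ + K·y = [-123/311, -339/311]
P' = (I − K·H)·P̄ = [476/311 432/311; 432/311 690/311]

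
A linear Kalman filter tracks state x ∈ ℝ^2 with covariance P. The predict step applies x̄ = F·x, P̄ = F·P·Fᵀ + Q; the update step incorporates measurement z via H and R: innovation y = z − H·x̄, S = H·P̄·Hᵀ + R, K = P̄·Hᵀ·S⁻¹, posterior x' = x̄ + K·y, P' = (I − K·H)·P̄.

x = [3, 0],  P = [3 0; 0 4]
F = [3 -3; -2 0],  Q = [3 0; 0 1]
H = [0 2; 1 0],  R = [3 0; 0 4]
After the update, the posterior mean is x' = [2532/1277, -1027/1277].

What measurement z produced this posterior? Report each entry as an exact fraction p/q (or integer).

z = [-1, 2]

x̄ = F·x = [9, -6]
P̄ = F·P·Fᵀ + Q = [66 -18; -18 13]
S = H·P̄·Hᵀ + R = [55 -36; -36 70]
K = P̄·Hᵀ·S⁻¹ = [-72/1277 1167/1277; 586/1277 -27/1277]
x' − x̄ = [-8961/1277, 6635/1277] = K·y
y = (KᵀK)⁻¹·Kᵀ·(x' − x̄) = [11, -7]
z = y + H·x̄ = [11, -7] + [-12, 9] = [-1, 2]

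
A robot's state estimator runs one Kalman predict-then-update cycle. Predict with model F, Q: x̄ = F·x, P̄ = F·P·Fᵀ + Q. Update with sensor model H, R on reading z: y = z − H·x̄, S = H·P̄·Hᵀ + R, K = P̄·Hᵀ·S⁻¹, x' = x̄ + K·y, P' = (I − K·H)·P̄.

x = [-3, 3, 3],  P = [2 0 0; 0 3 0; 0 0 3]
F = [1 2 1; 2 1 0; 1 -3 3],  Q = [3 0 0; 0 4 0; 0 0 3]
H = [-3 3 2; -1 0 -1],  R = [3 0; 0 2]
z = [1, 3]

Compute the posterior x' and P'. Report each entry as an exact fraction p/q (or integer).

x̄ = F·x = [6, -3, -3]
P̄ = F·P·Fᵀ + Q = [20 10 -7; 10 15 -5; -7 -5 59]
y = z − H·x̄ = [34, 6]
S = H·P̄·Hᵀ + R = [398 -80; -80 67]
K = P̄·Hᵀ·S⁻¹ = [-1994/10133 -4347/10133; -65/20266 -795/10133; 2074/10133 -5388/10133]
x' = x̄ + K·y = [-33080/10133, -36274/10133, 7789/10133]
P' = (I − K·H)·P̄ = [58413/10133 89565/10133 -49719/10133; 89565/10133 296365/20266 -87975/10133; -49719/10133 -87975/10133 60495/10133]

x' = [-33080/10133, -36274/10133, 7789/10133]
P' = [58413/10133 89565/10133 -49719/10133; 89565/10133 296365/20266 -87975/10133; -49719/10133 -87975/10133 60495/10133]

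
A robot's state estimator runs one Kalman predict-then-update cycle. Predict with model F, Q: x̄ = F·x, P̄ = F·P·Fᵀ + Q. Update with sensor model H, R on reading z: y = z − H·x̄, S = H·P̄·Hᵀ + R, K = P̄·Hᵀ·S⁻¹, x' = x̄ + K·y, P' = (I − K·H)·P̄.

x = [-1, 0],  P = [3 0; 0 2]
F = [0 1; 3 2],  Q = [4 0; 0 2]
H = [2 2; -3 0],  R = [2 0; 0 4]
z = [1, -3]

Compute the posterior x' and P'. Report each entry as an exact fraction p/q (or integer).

x̄ = F·x = [0, -3]
P̄ = F·P·Fᵀ + Q = [6 4; 4 37]
y = z − H·x̄ = [7, -3]
S = H·P̄·Hᵀ + R = [206 -60; -60 58]
K = P̄·Hᵀ·S⁻¹ = [20/2087 -627/2087; 1009/2087 612/2087]
x' = x̄ + K·y = [2021/2087, -1034/2087]
P' = (I − K·H)·P̄ = [836/2087 -816/2087; -816/2087 1825/2087]

x' = [2021/2087, -1034/2087]
P' = [836/2087 -816/2087; -816/2087 1825/2087]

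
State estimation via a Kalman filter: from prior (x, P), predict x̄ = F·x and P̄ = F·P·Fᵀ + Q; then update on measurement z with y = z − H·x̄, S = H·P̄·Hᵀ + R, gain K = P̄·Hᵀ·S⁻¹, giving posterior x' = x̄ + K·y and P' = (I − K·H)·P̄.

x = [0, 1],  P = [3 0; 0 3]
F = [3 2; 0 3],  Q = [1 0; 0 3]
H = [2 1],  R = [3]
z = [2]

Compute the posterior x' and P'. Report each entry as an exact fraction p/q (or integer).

x' = [8/53, 93/53]
P' = [996/265 -1698/265; -1698/265 3594/265]

x̄ = F·x = [2, 3]
P̄ = F·P·Fᵀ + Q = [40 18; 18 30]
y = z − H·x̄ = [-5]
S = H·P̄·Hᵀ + R = [265]
K = P̄·Hᵀ·S⁻¹ = [98/265; 66/265]
x' = x̄ + K·y = [8/53, 93/53]
P' = (I − K·H)·P̄ = [996/265 -1698/265; -1698/265 3594/265]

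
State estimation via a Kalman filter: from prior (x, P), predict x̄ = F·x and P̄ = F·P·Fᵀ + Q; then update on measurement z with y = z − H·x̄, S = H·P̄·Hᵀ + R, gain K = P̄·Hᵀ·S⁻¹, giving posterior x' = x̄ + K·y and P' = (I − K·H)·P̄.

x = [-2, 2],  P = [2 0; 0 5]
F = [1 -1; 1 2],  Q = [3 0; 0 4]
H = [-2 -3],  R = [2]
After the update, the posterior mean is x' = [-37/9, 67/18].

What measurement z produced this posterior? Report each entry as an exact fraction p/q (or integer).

z = [-3]

x̄ = F·x = [-4, 2]
P̄ = F·P·Fᵀ + Q = [10 -8; -8 26]
S = H·P̄·Hᵀ + R = [180]
K = P̄·Hᵀ·S⁻¹ = [1/45; -31/90]
x' − x̄ = [-1/9, 31/18] = K·y
y = (KᵀK)⁻¹·Kᵀ·(x' − x̄) = [-5]
z = y + H·x̄ = [-5] + [2] = [-3]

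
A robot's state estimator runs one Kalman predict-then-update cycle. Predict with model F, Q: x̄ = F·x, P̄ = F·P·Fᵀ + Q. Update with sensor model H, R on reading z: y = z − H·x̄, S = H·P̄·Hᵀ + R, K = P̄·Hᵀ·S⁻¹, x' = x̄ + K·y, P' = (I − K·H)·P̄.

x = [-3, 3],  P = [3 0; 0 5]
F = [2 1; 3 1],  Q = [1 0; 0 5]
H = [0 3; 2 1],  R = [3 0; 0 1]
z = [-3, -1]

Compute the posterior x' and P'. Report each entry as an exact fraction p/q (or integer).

x' = [55/1957, -2054/1957]
P' = [566/1957 -251/1957; -251/1957 585/1957]

x̄ = F·x = [-3, -6]
P̄ = F·P·Fᵀ + Q = [18 23; 23 37]
y = z − H·x̄ = [15, 11]
S = H·P̄·Hᵀ + R = [336 249; 249 202]
K = P̄·Hᵀ·S⁻¹ = [-251/1957 881/1957; 585/1957 83/1957]
x' = x̄ + K·y = [55/1957, -2054/1957]
P' = (I − K·H)·P̄ = [566/1957 -251/1957; -251/1957 585/1957]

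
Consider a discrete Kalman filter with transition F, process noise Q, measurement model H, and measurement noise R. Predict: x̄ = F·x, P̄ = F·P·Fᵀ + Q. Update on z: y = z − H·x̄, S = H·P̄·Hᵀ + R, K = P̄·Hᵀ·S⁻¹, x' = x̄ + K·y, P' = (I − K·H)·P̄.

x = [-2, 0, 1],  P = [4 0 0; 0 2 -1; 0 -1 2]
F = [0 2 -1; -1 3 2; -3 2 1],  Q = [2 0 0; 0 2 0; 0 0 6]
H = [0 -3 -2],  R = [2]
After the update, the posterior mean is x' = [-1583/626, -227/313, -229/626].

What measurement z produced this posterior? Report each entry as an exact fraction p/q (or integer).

x̄ = F·x = [-1, 4, 7]
P̄ = F·P·Fᵀ + Q = [16 7 6; 7 20 21; 6 21 48]
S = H·P̄·Hᵀ + R = [626]
K = P̄·Hᵀ·S⁻¹ = [-33/626; -51/313; -159/626]
x' − x̄ = [-957/626, -1479/313, -4611/626] = K·y
y = (KᵀK)⁻¹·Kᵀ·(x' − x̄) = [29]
z = y + H·x̄ = [29] + [-26] = [3]

z = [3]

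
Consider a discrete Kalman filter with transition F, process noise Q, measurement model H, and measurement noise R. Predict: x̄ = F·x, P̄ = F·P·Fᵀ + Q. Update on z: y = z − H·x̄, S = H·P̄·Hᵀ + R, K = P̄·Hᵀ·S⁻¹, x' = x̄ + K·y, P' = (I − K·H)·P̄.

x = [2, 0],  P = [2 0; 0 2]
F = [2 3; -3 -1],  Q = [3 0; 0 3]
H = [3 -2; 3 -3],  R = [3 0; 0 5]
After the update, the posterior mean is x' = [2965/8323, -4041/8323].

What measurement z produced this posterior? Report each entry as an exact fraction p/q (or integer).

z = [3, 1]

x̄ = F·x = [4, -6]
P̄ = F·P·Fᵀ + Q = [29 -18; -18 23]
S = H·P̄·Hᵀ + R = [572 669; 669 797]
K = P̄·Hᵀ·S⁻¹ = [3702/8323 -1635/8323; 2587/8323 -3456/8323]
x' − x̄ = [-30327/8323, 45897/8323] = K·y
y = (KᵀK)⁻¹·Kᵀ·(x' − x̄) = [-21, -29]
z = y + H·x̄ = [-21, -29] + [24, 30] = [3, 1]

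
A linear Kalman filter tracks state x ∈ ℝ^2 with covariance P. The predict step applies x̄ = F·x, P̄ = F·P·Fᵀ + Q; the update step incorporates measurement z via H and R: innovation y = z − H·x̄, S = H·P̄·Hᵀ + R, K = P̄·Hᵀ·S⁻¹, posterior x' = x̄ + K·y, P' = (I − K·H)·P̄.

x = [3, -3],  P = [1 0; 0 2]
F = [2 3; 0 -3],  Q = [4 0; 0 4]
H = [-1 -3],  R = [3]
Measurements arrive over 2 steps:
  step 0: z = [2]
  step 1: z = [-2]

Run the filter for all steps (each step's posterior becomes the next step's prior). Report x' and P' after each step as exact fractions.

step 0: x' = [53/17, -177/119], P' = [330/17 -114/17; -114/17 314/119]
step 1: x' = [-37031/44813, 43785/44813], P' = [458466/44813 -143970/44813; -143970/44813 59858/44813]

step 0: x̄ = F·x = [-3, 9]
step 0: P̄ = F·P·Fᵀ + Q = [26 -18; -18 22]
step 0: y = z − H·x̄ = [26]
step 0: S = H·P̄·Hᵀ + R = [119]
step 0: K = P̄·Hᵀ·S⁻¹ = [4/17; -48/119]
step 0: x' = x̄ + K·y = [53/17, -177/119]
step 0: P' = (I − K·H)·P̄ = [330/17 -114/17; -114/17 314/119]
step 1: x̄ = F·x = [211/119, 531/119]
step 1: P̄ = F·P·Fᵀ + Q = [2966/119 1962/119; 1962/119 3302/119]
step 1: y = z − H·x̄ = [1566/119]
step 1: S = H·P̄·Hᵀ + R = [44813/119]
step 1: K = P̄·Hᵀ·S⁻¹ = [-8852/44813; -11868/44813]
step 1: x' = x̄ + K·y = [-37031/44813, 43785/44813]
step 1: P' = (I − K·H)·P̄ = [458466/44813 -143970/44813; -143970/44813 59858/44813]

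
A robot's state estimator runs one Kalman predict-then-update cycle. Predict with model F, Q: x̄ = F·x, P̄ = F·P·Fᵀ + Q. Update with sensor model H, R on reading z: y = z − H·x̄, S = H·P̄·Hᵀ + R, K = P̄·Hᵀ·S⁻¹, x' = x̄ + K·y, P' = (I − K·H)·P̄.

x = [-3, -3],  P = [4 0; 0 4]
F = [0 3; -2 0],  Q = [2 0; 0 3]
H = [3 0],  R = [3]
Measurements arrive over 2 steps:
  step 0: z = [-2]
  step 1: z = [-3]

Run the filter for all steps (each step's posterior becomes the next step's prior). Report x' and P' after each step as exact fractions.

step 0: x' = [-17/23, 6], P' = [38/115 0; 0 19]
step 1: x' = [-501/520, 34/23], P' = [173/520 0; 0 497/115]

step 0: x̄ = F·x = [-9, 6]
step 0: P̄ = F·P·Fᵀ + Q = [38 0; 0 19]
step 0: y = z − H·x̄ = [25]
step 0: S = H·P̄·Hᵀ + R = [345]
step 0: K = P̄·Hᵀ·S⁻¹ = [38/115; 0]
step 0: x' = x̄ + K·y = [-17/23, 6]
step 0: P' = (I − K·H)·P̄ = [38/115 0; 0 19]
step 1: x̄ = F·x = [18, 34/23]
step 1: P̄ = F·P·Fᵀ + Q = [173 0; 0 497/115]
step 1: y = z − H·x̄ = [-57]
step 1: S = H·P̄·Hᵀ + R = [1560]
step 1: K = P̄·Hᵀ·S⁻¹ = [173/520; 0]
step 1: x' = x̄ + K·y = [-501/520, 34/23]
step 1: P' = (I − K·H)·P̄ = [173/520 0; 0 497/115]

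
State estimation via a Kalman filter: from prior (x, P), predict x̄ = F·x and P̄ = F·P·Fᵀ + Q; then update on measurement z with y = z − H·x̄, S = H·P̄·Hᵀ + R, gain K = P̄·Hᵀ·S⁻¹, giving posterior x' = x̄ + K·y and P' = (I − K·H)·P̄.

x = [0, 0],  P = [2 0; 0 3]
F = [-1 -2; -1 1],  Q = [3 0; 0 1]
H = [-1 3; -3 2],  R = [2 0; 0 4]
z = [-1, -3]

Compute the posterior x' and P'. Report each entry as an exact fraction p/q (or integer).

x' = [1171/1263, -58/1263]
P' = [980/1263 508/1263; 508/1263 485/1263]

x̄ = F·x = [0, 0]
P̄ = F·P·Fᵀ + Q = [17 -4; -4 6]
y = z − H·x̄ = [-1, -3]
S = H·P̄·Hᵀ + R = [97 131; 131 229]
K = P̄·Hᵀ·S⁻¹ = [272/1263 -481/1263; 947/2526 -277/2526]
x' = x̄ + K·y = [1171/1263, -58/1263]
P' = (I − K·H)·P̄ = [980/1263 508/1263; 508/1263 485/1263]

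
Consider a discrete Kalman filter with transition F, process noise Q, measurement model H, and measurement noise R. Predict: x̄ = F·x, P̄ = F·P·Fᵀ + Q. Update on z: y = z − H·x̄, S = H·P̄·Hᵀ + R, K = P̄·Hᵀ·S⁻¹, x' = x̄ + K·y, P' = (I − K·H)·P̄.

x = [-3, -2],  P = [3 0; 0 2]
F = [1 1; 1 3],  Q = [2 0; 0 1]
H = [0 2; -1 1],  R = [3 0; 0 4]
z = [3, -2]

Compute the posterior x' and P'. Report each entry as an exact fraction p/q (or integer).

x̄ = F·x = [-5, -9]
P̄ = F·P·Fᵀ + Q = [7 9; 9 22]
y = z − H·x̄ = [21, 2]
S = H·P̄·Hᵀ + R = [91 26; 26 15]
K = P̄·Hᵀ·S⁻¹ = [218/689 -22/53; 322/689 3/53]
x' = x̄ + K·y = [561/689, 639/689]
P' = (I − K·H)·P̄ = [1471/689 327/689; 327/689 483/689]

x' = [561/689, 639/689]
P' = [1471/689 327/689; 327/689 483/689]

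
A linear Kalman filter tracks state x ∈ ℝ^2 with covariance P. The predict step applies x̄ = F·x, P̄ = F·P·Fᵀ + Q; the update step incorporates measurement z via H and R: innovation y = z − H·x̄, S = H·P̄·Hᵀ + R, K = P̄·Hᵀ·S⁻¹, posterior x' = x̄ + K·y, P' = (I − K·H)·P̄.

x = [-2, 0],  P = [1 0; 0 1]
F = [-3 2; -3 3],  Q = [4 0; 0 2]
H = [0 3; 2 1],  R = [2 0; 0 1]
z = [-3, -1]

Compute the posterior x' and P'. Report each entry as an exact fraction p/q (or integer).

x̄ = F·x = [6, 6]
P̄ = F·P·Fᵀ + Q = [17 15; 15 20]
y = z − H·x̄ = [-21, -19]
S = H·P̄·Hᵀ + R = [182 150; 150 149]
K = P̄·Hᵀ·S⁻¹ = [-645/4618 1084/2309; 720/2309 50/2309]
x' = x̄ + K·y = [61/4618, -2216/2309]
P' = (I − K·H)·P̄ = [1299/4618 -215/2309; -215/2309 480/2309]

x' = [61/4618, -2216/2309]
P' = [1299/4618 -215/2309; -215/2309 480/2309]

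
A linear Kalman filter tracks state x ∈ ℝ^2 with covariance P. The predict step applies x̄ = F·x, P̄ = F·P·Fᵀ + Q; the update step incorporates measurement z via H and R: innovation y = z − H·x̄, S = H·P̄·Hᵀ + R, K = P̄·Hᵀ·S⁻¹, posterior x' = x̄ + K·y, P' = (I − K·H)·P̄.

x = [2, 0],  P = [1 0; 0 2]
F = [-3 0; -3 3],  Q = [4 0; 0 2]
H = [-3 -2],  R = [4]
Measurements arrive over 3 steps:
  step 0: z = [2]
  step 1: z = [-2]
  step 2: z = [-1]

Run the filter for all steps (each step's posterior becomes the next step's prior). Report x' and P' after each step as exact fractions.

step 0: x' = [-158/115, 62/69], P' = [412/115 -116/23; -116/23 556/69]
step 1: x' = [6778/6555, -10376/19665], P' = [14936/6555 -62152/19665; -62152/19665 315794/58995]
step 2: x' = [-1194327/2166884, 702611/541721], P' = [1236689/541721 -1714572/541721; -1714572/541721 2901248/541721]

step 0: x̄ = F·x = [-6, -6]
step 0: P̄ = F·P·Fᵀ + Q = [13 9; 9 29]
step 0: y = z − H·x̄ = [-28]
step 0: S = H·P̄·Hᵀ + R = [345]
step 0: K = P̄·Hᵀ·S⁻¹ = [-19/115; -17/69]
step 0: x' = x̄ + K·y = [-158/115, 62/69]
step 0: P' = (I − K·H)·P̄ = [412/115 -116/23; -116/23 556/69]
step 1: x̄ = F·x = [474/115, 784/115]
step 1: P̄ = F·P·Fᵀ + Q = [4168/115 8928/115; 8928/115 22718/115]
step 1: y = z − H·x̄ = [24]
step 1: S = H·P̄·Hᵀ + R = [2052]
step 1: K = P̄·Hᵀ·S⁻¹ = [-22/171; -157/513]
step 1: x' = x̄ + K·y = [6778/6555, -10376/19665]
step 1: P' = (I − K·H)·P̄ = [14936/6555 -62152/19665; -62152/19665 315794/58995]
step 2: x̄ = F·x = [-6778/2185, -6142/1311]
step 2: P̄ = F·P·Fᵀ + Q = [53548/2185 21392/437; 21392/437 167248/1311]
step 2: y = z − H·x̄ = [-128977/6555]
step 2: S = H·P̄·Hᵀ + R = [8667536/6555]
step 2: K = P̄·Hᵀ·S⁻¹ = [-280923/2166884; -164695/541721]
step 2: x' = x̄ + K·y = [-1194327/2166884, 702611/541721]
step 2: P' = (I − K·H)·P̄ = [1236689/541721 -1714572/541721; -1714572/541721 2901248/541721]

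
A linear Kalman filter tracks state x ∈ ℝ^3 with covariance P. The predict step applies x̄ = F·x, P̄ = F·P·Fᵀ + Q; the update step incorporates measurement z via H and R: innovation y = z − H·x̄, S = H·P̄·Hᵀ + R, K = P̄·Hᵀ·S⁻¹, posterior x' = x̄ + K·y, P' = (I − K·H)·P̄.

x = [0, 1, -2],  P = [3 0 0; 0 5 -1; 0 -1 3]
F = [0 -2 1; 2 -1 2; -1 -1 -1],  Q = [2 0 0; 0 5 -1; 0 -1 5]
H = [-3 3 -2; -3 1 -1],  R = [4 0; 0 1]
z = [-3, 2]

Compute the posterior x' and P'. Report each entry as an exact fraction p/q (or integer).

x̄ = F·x = [-4, -5, 1]
P̄ = F·P·Fᵀ + Q = [29 21 6; 21 38 -7; 6 -7 14]
y = z − H·x̄ = [2, -4]
S = H·P̄·Hᵀ + R = [441 240; 240 238]
K = P̄·Hᵀ·S⁻¹ = [484/2631 -428/877; 9895/23679 -3923/7893; -3293/23679 -373/15786]
x' = x̄ + K·y = [-4420/2631, -51529/23679, 19331/23679]
P' = (I − K·H)·P̄ = [425/877 679/2631 -1862/2631; 679/2631 44785/23679 38221/23679; -1862/2631 38221/23679 178109/47358]

x' = [-4420/2631, -51529/23679, 19331/23679]
P' = [425/877 679/2631 -1862/2631; 679/2631 44785/23679 38221/23679; -1862/2631 38221/23679 178109/47358]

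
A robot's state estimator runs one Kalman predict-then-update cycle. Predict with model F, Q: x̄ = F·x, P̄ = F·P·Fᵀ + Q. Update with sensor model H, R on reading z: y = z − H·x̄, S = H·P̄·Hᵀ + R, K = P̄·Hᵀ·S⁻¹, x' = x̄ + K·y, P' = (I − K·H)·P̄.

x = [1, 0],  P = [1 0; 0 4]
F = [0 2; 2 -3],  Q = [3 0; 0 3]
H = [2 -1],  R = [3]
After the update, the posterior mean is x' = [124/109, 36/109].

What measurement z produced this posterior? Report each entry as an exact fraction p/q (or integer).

z = [2]

x̄ = F·x = [0, 2]
P̄ = F·P·Fᵀ + Q = [19 -24; -24 43]
S = H·P̄·Hᵀ + R = [218]
K = P̄·Hᵀ·S⁻¹ = [31/109; -91/218]
x' − x̄ = [124/109, -182/109] = K·y
y = (KᵀK)⁻¹·Kᵀ·(x' − x̄) = [4]
z = y + H·x̄ = [4] + [-2] = [2]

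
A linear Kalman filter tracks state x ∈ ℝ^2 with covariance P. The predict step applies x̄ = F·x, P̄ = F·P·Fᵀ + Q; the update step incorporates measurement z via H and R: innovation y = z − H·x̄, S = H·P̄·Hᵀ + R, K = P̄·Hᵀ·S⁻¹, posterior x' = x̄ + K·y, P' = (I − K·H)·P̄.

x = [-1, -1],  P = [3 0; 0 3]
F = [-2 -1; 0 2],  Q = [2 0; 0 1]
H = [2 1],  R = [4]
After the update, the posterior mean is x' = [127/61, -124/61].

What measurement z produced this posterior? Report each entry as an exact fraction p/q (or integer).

z = [2]

x̄ = F·x = [3, -2]
P̄ = F·P·Fᵀ + Q = [17 -6; -6 13]
S = H·P̄·Hᵀ + R = [61]
K = P̄·Hᵀ·S⁻¹ = [28/61; 1/61]
x' − x̄ = [-56/61, -2/61] = K·y
y = (KᵀK)⁻¹·Kᵀ·(x' − x̄) = [-2]
z = y + H·x̄ = [-2] + [4] = [2]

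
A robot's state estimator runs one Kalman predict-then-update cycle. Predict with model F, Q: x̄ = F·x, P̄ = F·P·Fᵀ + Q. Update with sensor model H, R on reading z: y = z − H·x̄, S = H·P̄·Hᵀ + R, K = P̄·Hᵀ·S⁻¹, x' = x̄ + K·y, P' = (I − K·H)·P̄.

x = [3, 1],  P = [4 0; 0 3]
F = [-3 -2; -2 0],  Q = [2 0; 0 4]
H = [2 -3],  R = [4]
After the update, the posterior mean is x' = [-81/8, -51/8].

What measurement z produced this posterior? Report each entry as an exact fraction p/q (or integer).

x̄ = F·x = [-11, -6]
P̄ = F·P·Fᵀ + Q = [50 24; 24 20]
S = H·P̄·Hᵀ + R = [96]
K = P̄·Hᵀ·S⁻¹ = [7/24; -1/8]
x' − x̄ = [7/8, -3/8] = K·y
y = (KᵀK)⁻¹·Kᵀ·(x' − x̄) = [3]
z = y + H·x̄ = [3] + [-4] = [-1]

z = [-1]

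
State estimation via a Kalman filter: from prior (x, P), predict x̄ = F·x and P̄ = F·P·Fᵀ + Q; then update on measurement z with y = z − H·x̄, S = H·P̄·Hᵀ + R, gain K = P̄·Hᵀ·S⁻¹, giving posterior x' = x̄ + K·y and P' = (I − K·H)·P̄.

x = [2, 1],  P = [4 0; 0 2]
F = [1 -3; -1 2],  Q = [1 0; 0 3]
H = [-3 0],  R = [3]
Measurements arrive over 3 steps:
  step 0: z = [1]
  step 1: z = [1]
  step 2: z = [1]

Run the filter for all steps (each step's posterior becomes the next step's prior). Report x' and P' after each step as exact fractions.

step 0: x̄ = F·x = [-1, 0]
step 0: P̄ = F·P·Fᵀ + Q = [23 -16; -16 15]
step 0: y = z − H·x̄ = [-2]
step 0: S = H·P̄·Hᵀ + R = [210]
step 0: K = P̄·Hᵀ·S⁻¹ = [-23/70; 8/35]
step 0: x' = x̄ + K·y = [-12/35, -16/35]
step 0: P' = (I − K·H)·P̄ = [23/70 -8/35; -8/35 141/35]
step 1: x̄ = F·x = [36/35, -4/7]
step 1: P̄ = F·P·Fᵀ + Q = [2727/70 -359/14; -359/14 285/14]
step 1: y = z − H·x̄ = [143/35]
step 1: S = H·P̄·Hᵀ + R = [24753/70]
step 1: K = P̄·Hᵀ·S⁻¹ = [-2727/8251; 1795/8251]
step 1: x' = x̄ + K·y = [-2655/8251, 2619/8251]
step 1: P' = (I − K·H)·P̄ = [2727/8251 -1795/8251; -1795/8251 29880/8251]
step 2: x̄ = F·x = [-10512/8251, 7893/8251]
step 2: P̄ = F·P·Fᵀ + Q = [290668/8251 -190982/8251; -190982/8251 154180/8251]
step 2: y = z − H·x̄ = [-23285/8251]
step 2: S = H·P̄·Hᵀ + R = [2640765/8251]
step 2: K = P̄·Hᵀ·S⁻¹ = [-290668/880255; 190982/880255]
step 2: x' = x̄ + K·y = [-60236/176051, 60619/176051]
step 2: P' = (I − K·H)·P̄ = [290668/880255 -190982/880255; -190982/880255 3186928/880255]

step 0: x' = [-12/35, -16/35], P' = [23/70 -8/35; -8/35 141/35]
step 1: x' = [-2655/8251, 2619/8251], P' = [2727/8251 -1795/8251; -1795/8251 29880/8251]
step 2: x' = [-60236/176051, 60619/176051], P' = [290668/880255 -190982/880255; -190982/880255 3186928/880255]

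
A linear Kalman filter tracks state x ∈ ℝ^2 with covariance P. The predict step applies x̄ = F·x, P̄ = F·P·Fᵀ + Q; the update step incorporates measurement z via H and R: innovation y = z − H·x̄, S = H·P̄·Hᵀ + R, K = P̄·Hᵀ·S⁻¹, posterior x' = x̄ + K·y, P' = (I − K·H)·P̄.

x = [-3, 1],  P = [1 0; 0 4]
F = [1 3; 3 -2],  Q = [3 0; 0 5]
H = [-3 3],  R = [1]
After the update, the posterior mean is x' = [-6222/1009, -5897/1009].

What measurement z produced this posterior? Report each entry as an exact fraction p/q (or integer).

z = [1]

x̄ = F·x = [0, -11]
P̄ = F·P·Fᵀ + Q = [40 -21; -21 30]
S = H·P̄·Hᵀ + R = [1009]
K = P̄·Hᵀ·S⁻¹ = [-183/1009; 153/1009]
x' − x̄ = [-6222/1009, 5202/1009] = K·y
y = (KᵀK)⁻¹·Kᵀ·(x' − x̄) = [34]
z = y + H·x̄ = [34] + [-33] = [1]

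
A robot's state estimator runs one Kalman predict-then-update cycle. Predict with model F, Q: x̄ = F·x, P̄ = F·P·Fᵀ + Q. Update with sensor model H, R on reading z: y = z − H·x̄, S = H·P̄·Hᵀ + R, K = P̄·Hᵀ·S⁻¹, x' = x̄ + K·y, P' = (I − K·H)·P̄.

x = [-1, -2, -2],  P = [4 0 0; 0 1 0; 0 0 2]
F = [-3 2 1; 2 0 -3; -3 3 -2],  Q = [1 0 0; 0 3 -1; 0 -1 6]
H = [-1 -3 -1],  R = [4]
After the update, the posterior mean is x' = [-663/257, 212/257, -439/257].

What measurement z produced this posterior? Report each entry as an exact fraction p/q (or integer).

z = [2]

x̄ = F·x = [-3, 4, 1]
P̄ = F·P·Fᵀ + Q = [43 -30 38; -30 37 -13; 38 -13 59]
S = H·P̄·Hᵀ + R = [257]
K = P̄·Hᵀ·S⁻¹ = [9/257; -68/257; -58/257]
x' − x̄ = [108/257, -816/257, -696/257] = K·y
y = (KᵀK)⁻¹·Kᵀ·(x' − x̄) = [12]
z = y + H·x̄ = [12] + [-10] = [2]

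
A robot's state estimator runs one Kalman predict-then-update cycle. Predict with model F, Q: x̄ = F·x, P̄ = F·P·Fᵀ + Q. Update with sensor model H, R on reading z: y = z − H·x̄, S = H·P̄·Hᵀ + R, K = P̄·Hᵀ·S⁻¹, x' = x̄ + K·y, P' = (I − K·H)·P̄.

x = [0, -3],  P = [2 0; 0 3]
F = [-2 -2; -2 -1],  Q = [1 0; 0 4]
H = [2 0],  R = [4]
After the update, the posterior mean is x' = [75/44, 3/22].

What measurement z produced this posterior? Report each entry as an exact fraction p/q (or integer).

z = [3]

x̄ = F·x = [6, 3]
P̄ = F·P·Fᵀ + Q = [21 14; 14 15]
S = H·P̄·Hᵀ + R = [88]
K = P̄·Hᵀ·S⁻¹ = [21/44; 7/22]
x' − x̄ = [-189/44, -63/22] = K·y
y = (KᵀK)⁻¹·Kᵀ·(x' − x̄) = [-9]
z = y + H·x̄ = [-9] + [12] = [3]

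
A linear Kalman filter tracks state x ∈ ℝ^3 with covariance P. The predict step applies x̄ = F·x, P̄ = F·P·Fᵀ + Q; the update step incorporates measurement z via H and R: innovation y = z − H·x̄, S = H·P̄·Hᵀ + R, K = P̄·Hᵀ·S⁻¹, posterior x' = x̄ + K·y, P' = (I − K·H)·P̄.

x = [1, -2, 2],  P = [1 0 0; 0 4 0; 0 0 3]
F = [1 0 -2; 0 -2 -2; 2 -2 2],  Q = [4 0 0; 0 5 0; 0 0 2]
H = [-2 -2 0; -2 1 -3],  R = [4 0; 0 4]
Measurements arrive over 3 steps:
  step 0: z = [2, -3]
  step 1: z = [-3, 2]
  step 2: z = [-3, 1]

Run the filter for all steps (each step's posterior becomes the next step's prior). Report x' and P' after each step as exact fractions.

step 0: x̄ = F·x = [-3, 0, 10]
step 0: P̄ = F·P·Fᵀ + Q = [17 12 -10; 12 33 4; -10 4 34]
step 0: y = z − H·x̄ = [-4, 21]
step 0: S = H·P̄·Hᵀ + R = [300 -10; -10 219]
step 0: K = P̄·Hᵀ·S⁻¹ = [-6311/32800 91/3280; -987/3280 -9/328; 231/8200 -291/820]
step 0: x' = x̄ + K·y = [-27023/16400, 1029/1640, 9983/4100]
step 0: P' = (I − K·H)·P̄ = [92141/16400 -8583/1640 -22661/4100; -8583/1640 957/164 2243/410; -22661/4100 2243/410 6131/1025]
step 1: x̄ = F·x = [-2607/400, -25111/4100, 2619/8200]
step 1: P̄ = F·P·Fᵀ + Q = [22261/400 6733/100 6143/200; 6733/100 98434/1025 87039/2050; 6143/200 87039/2050 105069/4100]
step 1: y = z − H·x̄ = [-231931/8200, -4051/1025]
step 1: S = H·P̄·Hᵀ + R = [4712469/4100 619348/1025; 619348/1025 407739/1025]
step 1: K = P̄·Hᵀ·S⁻¹ = [-127870987/755296814 -32109557/377648407; -121626798/377648407 27154773/377648407; -1221793/377648407 -89141548/377648407]
step 1: x' = x̄ + K·y = [-1052103213/755296814, 1019845696/377648407, 507479529/377648407]
step 1: P' = (I − K·H)·P̄ = [920431413/377648407 -792560426/377648407 -834995008/377648407; -792560426/377648407 1035814022/377648407 837438594/377648407; -834995008/377648407 837438594/377648407 954664934/377648407]
step 2: x̄ = F·x = [-3082021329/755296814, -3054650450/377648407, -2076835547/377648407]
step 2: P̄ = F·P·Fᵀ + Q = [9589664809/377648407 10423524980/377648407 4627068334/377648407; 10423524980/377648407 16549666611/377648407 6834818088/377648407; 4627068334/377648407 6834818088/377648407 5359952882/377648407]
step 2: y = z − H·x̄ = [-10324267450/377648407, -5880229113/377648407]
step 2: S = H·P̄·Hᵀ + R = [189456119148/377648407 94877694506/377648407; 94877694506/377648407 77480306973/377648407]
step 2: K = P̄·Hᵀ·S⁻¹ = [-1262429383911/7516702373812 -325110190209/3758351186906; -1209220748011/3758351186906 138835671478/1879175593453; -6944843101/1879175593453 -440167224064/1879175593453]
step 2: x' = x̄ + K·y = [6982400546865/3758351186906, -832655240727/1879175593453, -3290770212187/1879175593453]
step 2: P' = (I − K·H)·P̄ = [9046951313345/3758351186906 -3892260964717/1879175593453 -4096330632548/1879175593453; -3892260964717/1879175593453 5101481712728/1879175593453 4110220318750/1879175593453; -4096330632548/1879175593453 4110220318750/1879175593453 4687850160034/1879175593453]

step 0: x' = [-27023/16400, 1029/1640, 9983/4100], P' = [92141/16400 -8583/1640 -22661/4100; -8583/1640 957/164 2243/410; -22661/4100 2243/410 6131/1025]
step 1: x' = [-1052103213/755296814, 1019845696/377648407, 507479529/377648407], P' = [920431413/377648407 -792560426/377648407 -834995008/377648407; -792560426/377648407 1035814022/377648407 837438594/377648407; -834995008/377648407 837438594/377648407 954664934/377648407]
step 2: x' = [6982400546865/3758351186906, -832655240727/1879175593453, -3290770212187/1879175593453], P' = [9046951313345/3758351186906 -3892260964717/1879175593453 -4096330632548/1879175593453; -3892260964717/1879175593453 5101481712728/1879175593453 4110220318750/1879175593453; -4096330632548/1879175593453 4110220318750/1879175593453 4687850160034/1879175593453]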